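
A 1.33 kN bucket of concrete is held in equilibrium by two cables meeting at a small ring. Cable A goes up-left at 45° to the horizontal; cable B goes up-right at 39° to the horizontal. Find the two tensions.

ΣF_x = 0: −T_A·cos45° + T_B·cos39° = 0 → T_B = 0.909876·T_A.
ΣF_y = 0: T_A·sin45° + T_B·sin39° = 1.33.
Substitute: T_A·(0.707107 + 0.909876·0.62932) = 1.33 → T_A = 1.0393 ≈ 1.039 kN.
Then T_B = 0.909876 × 1.0393 = 0.9456 kN.

T_A = 1.039 kN, T_B = 0.9456 kN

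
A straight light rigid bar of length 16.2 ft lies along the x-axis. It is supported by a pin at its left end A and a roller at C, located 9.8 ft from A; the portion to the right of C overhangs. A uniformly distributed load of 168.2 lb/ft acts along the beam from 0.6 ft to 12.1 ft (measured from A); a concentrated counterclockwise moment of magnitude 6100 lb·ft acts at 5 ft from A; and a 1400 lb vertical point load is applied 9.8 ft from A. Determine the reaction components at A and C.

Resultant of the distributed load: 168.2 × 11.5 = 1934.3 lb at 6.35 ft from A.
ΣM about A: C_y·9.8 − (168.2·11.5)·6.35 + 6100 − 1400·9.8 = 0 → C_y = 19902.805/9.8 = 2030.9 ≈ 2031 lb.
ΣF_y = 0: A_y + 2030.9 − 168.2·11.5 − 1400 = 0 → A_y = 1303 lb.
ΣF_x = 0: no horizontal applied forces, so A_x = 0.

A_x = 0, A_y = 1303 lb, C_y = 2031 lb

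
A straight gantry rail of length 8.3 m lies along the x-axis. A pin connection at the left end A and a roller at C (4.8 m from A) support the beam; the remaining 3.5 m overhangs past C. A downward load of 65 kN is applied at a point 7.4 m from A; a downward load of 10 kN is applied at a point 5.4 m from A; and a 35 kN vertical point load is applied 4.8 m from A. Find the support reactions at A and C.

ΣM about A: C_y·4.8 − 65·7.4 − 10·5.4 − 35·4.8 = 0 → C_y = 703/4.8 = 146.458 ≈ 146.5 kN.
ΣF_y = 0: A_y + 146.458 − 65 − 10 − 35 = 0 → A_y = -36.46 kN.
ΣF_x = 0: no horizontal applied forces, so A_x = 0.

A_x = 0, A_y = -36.46 kN, C_y = 146.5 kN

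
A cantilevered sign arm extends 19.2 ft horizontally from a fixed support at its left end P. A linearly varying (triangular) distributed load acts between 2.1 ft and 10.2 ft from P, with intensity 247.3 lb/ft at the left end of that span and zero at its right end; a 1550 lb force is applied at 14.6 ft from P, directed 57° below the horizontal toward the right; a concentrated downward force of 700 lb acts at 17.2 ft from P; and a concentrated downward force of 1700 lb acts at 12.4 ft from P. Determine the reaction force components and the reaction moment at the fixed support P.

Resultant of the triangular load: ½ × 247.3 × 8.1 = 1001.565 lb, acting at 4.8 ft from P (one-third of the span from the peak).
ΣF_x = 0: P_x + 1550·cos57° = 0 → P_x = -844.2 lb.
ΣF_y = 0: P_y − ½·247.3·8.1 − 1550·sin57° − 700 − 1700 = 0 → P_y = 4702 lb.
ΣM about P: M_P − (½·247.3·8.1)·4.8 − 1550·sin57°·14.6 − 700·17.2 − 1700·12.4 = 0 → M_P = 56910 lb·ft.

P_x = -844.2 lb, P_y = 4702 lb, M_P = 56910 lb·ft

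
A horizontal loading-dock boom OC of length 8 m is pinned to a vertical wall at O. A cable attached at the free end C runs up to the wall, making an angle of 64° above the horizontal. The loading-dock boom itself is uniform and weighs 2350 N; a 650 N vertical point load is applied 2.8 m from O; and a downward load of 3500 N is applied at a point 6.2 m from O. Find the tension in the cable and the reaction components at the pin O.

ΣM about O: T·sin64°·8 − 2350·4 − 650·2.8 − 3500·6.2 = 0 → T = 32920/(8·0.898794) = 4578.36 ≈ 4578 N.
ΣF_x = 0: O_x − T·cos64° = 0 → O_x = 4578.36 × 0.438371 = 2007 N.
ΣF_y = 0: O_y + T·sin64° − 2350 − 650 − 3500 = 0 → O_y = 6500 − 4578.36 × 0.898794 = 2385 N.

T = 4578 N, O_x = 2007 N, O_y = 2385 N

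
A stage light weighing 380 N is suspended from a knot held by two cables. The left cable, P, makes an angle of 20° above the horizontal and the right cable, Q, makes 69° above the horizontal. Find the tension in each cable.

T_P = 136.2 N, T_Q = 357.1 N

ΣF_x = 0: −T_P·cos20° + T_Q·cos69° = 0 → T_Q = 2.62214·T_P.
ΣF_y = 0: T_P·sin20° + T_Q·sin69° = 380.
Substitute: T_P·(0.34202 + 2.62214·0.93358) = 380 → T_P = 136.201 ≈ 136.2 N.
Then T_Q = 2.62214 × 136.201 = 357.1 N.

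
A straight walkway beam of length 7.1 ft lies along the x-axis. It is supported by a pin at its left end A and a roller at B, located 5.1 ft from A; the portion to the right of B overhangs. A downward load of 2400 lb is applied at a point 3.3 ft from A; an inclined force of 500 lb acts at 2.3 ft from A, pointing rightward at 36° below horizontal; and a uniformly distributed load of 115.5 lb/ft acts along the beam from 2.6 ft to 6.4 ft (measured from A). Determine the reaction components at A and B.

A_x = -404.5 lb, A_y = 1060 lb, B_y = 2073 lb

Resultant of the distributed load: 115.5 × 3.8 = 438.9 lb at 4.5 ft from A.
Taking moments about A: B_y·5.1 − 2400·3.3 − 500·sin36°·2.3 − (115.5·3.8)·4.5 = 0 → B_y = 10571/5.1 = 2072.75 ≈ 2073 lb.
ΣF_y = 0: A_y + 2072.75 − 2400 − 500·sin36° − 115.5·3.8 = 0 → A_y = 1060 lb.
ΣF_x = 0: A_x + 500·cos36° = 0 → A_x = -404.5 lb.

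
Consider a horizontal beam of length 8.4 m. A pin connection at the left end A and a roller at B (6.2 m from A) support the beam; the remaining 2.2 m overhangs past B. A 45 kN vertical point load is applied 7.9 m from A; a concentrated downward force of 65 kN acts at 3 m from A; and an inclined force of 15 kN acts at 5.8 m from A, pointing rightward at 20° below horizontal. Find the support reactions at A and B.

A_x = -14.10 kN, A_y = 21.54 kN, B_y = 93.59 kN

ΣM about A: B_y·6.2 − 45·7.9 − 65·3 − 15·sin20°·5.8 = 0 → B_y = 580.256/6.2 = 93.5897 ≈ 93.59 kN.
ΣF_y = 0: A_y + 93.5897 − 45 − 65 − 15·sin20° = 0 → A_y = 21.54 kN.
ΣF_x = 0: A_x + 15·cos20° = 0 → A_x = -14.10 kN.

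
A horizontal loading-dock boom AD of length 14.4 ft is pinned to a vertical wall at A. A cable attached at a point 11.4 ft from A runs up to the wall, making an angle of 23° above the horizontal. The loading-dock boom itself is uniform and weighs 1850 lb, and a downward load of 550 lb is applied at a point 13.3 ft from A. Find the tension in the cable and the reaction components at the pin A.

T = 4633 lb, A_x = 4264 lb, A_y = 589.9 lb

ΣM about A: T·sin23°·11.4 − 1850·7.2 − 550·13.3 = 0 → T = 20635/(11.4·0.390731) = 4632.57 ≈ 4633 lb.
ΣF_x = 0: A_x − T·cos23° = 0 → A_x = 4632.57 × 0.920505 = 4264 lb.
ΣF_y = 0: A_y + T·sin23° − 1850 − 550 = 0 → A_y = 2400 − 4632.57 × 0.390731 = 589.9 lb.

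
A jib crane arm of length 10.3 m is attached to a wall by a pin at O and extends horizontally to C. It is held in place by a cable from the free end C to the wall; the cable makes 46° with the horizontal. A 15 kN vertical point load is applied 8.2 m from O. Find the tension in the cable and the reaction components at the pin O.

T = 16.60 kN, O_x = 11.53 kN, O_y = 3.058 kN

ΣM about O: T·sin46°·10.3 − 15·8.2 = 0 → T = 123/(10.3·0.71934) = 16.601 ≈ 16.60 kN.
ΣF_x = 0: O_x − T·cos46° = 0 → O_x = 16.601 × 0.694658 = 11.53 kN.
ΣF_y = 0: O_y + T·sin46° − 15 = 0 → O_y = 15 − 16.601 × 0.71934 = 3.058 kN.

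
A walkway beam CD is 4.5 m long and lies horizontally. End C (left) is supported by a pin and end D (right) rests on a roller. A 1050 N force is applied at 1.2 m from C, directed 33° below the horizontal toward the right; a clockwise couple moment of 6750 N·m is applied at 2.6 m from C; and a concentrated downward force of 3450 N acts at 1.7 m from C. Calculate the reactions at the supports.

ΣM about C: D_y·4.5 − 1050·sin33°·1.2 − 6750 − 3450·1.7 = 0 → D_y = 13301.2/4.5 = 2955.82 ≈ 2956 N.
ΣF_y = 0: C_y + 2955.82 − 1050·sin33° − 3450 = 0 → C_y = 1066 N.
ΣF_x = 0: C_x + 1050·cos33° = 0 → C_x = -880.6 N.

C_x = -880.6 N, C_y = 1066 N, D_y = 2956 N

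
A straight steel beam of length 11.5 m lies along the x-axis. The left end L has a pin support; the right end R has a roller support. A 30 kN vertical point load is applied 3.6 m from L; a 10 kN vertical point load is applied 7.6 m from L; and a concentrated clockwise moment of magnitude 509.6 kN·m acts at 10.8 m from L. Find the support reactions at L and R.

L_x = 0, L_y = -20.31 kN, R_y = 60.31 kN

Moments about L: R_y·11.5 − 30·3.6 − 10·7.6 − 509.6 = 0 → R_y = 693.6/11.5 = 60.313 ≈ 60.31 kN.
ΣF_y = 0: L_y + 60.313 − 30 − 10 = 0 → L_y = -20.31 kN.
ΣF_x = 0: no horizontal applied forces, so L_x = 0.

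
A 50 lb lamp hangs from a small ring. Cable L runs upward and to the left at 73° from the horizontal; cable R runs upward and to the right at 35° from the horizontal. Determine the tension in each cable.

T_L = 43.07 lb, T_R = 15.37 lb

ΣF_x = 0: −T_L·cos73° + T_R·cos35° = 0 → T_R = 0.35692·T_L.
ΣF_y = 0: T_L·sin73° + T_R·sin35° = 50.
Substitute: T_L·(0.956305 + 0.35692·0.573576) = 50 → T_L = 43.0654 ≈ 43.07 lb.
Then T_R = 0.35692 × 43.0654 = 15.37 lb.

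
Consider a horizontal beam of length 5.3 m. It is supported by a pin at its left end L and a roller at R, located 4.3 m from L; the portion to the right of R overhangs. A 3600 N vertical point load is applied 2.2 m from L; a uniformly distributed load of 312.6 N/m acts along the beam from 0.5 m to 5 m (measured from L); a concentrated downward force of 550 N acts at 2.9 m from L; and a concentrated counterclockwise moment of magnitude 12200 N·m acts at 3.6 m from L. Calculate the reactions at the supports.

L_x = 0, L_y = 5281 N, R_y = 275.2 N

Resultant of the distributed load: 312.6 × 4.5 = 1406.7 N at 2.75 m from L.
ΣM about L: R_y·4.3 − 3600·2.2 − (312.6·4.5)·2.75 − 550·2.9 + 12200 = 0 → R_y = 1183.425/4.3 = 275.215 ≈ 275.2 N.
ΣF_y = 0: L_y + 275.215 − 3600 − 312.6·4.5 − 550 = 0 → L_y = 5281 N.
ΣF_x = 0: no horizontal applied forces, so L_x = 0.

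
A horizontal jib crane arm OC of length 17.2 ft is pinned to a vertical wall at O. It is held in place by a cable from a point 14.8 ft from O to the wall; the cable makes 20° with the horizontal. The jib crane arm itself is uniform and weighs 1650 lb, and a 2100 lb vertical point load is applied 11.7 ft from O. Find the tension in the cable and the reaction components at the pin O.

T = 7657 lb, O_x = 7195 lb, O_y = 1131 lb

ΣM about O: T·sin20°·14.8 − 1650·8.6 − 2100·11.7 = 0 → T = 38760/(14.8·0.34202) = 7657.21 ≈ 7657 lb.
ΣF_x = 0: O_x − T·cos20° = 0 → O_x = 7657.21 × 0.939693 = 7195 lb.
ΣF_y = 0: O_y + T·sin20° − 1650 − 2100 = 0 → O_y = 3750 − 7657.21 × 0.34202 = 1131 lb.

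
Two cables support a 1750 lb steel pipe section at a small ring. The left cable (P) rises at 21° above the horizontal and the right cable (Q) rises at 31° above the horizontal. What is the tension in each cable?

T_P = 1904 lb, T_Q = 2073 lb

ΣF_x = 0: −T_P·cos21° + T_Q·cos31° = 0 → T_Q = 1.08915·T_P.
ΣF_y = 0: T_P·sin21° + T_Q·sin31° = 1750.
Substitute: T_P·(0.358368 + 1.08915·0.515038) = 1750 → T_P = 1903.58 ≈ 1904 lb.
Then T_Q = 1.08915 × 1903.58 = 2073 lb.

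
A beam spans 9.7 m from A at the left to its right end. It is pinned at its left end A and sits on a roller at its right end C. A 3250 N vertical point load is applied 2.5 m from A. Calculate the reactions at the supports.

A_x = 0, A_y = 2412 N, C_y = 837.6 N

Moments about A: C_y·9.7 − 3250·2.5 = 0 → C_y = 8125/9.7 = 837.629 ≈ 837.6 N.
ΣF_y = 0: A_y + 837.629 − 3250 = 0 → A_y = 2412 N.
ΣF_x = 0: no horizontal applied forces, so A_x = 0.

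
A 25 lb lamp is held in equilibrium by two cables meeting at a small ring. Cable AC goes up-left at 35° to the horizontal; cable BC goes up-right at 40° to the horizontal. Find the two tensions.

ΣF_x = 0: −T_AC·cos35° + T_BC·cos40° = 0 → T_BC = 1.06933·T_AC.
ΣF_y = 0: T_AC·sin35° + T_BC·sin40° = 25.
Substitute: T_AC·(0.573576 + 1.06933·0.642788) = 25 → T_AC = 19.8267 ≈ 19.83 lb.
Then T_BC = 1.06933 × 19.8267 = 21.20 lb.

T_AC = 19.83 lb, T_BC = 21.20 lb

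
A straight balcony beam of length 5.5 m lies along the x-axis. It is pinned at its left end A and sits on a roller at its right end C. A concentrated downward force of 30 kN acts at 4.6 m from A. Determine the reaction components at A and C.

Moments about A: C_y·5.5 − 30·4.6 = 0 → C_y = 138/5.5 = 25.0909 ≈ 25.09 kN.
ΣF_y = 0: A_y + 25.0909 − 30 = 0 → A_y = 4.909 kN.
ΣF_x = 0: no horizontal applied forces, so A_x = 0.

A_x = 0, A_y = 4.909 kN, C_y = 25.09 kN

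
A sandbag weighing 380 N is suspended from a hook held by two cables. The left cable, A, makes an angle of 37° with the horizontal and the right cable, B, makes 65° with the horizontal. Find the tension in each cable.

T_A = 164.2 N, T_B = 310.3 N

ΣF_x = 0: −T_A·cos37° + T_B·cos65° = 0 → T_B = 1.88973·T_A.
ΣF_y = 0: T_A·sin37° + T_B·sin65° = 380.
Substitute: T_A·(0.601815 + 1.88973·0.906308) = 380 → T_A = 164.183 ≈ 164.2 N.
Then T_B = 1.88973 × 164.183 = 310.3 N.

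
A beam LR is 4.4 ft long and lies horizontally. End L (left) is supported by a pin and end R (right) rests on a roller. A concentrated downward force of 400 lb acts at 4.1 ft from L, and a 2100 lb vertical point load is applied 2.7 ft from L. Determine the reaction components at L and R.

Moments about L: R_y·4.4 − 400·4.1 − 2100·2.7 = 0 → R_y = 7310/4.4 = 1661.36 ≈ 1661 lb.
ΣF_y = 0: L_y + 1661.36 − 400 − 2100 = 0 → L_y = 838.6 lb.
ΣF_x = 0: no horizontal applied forces, so L_x = 0.

L_x = 0, L_y = 838.6 lb, R_y = 1661 lb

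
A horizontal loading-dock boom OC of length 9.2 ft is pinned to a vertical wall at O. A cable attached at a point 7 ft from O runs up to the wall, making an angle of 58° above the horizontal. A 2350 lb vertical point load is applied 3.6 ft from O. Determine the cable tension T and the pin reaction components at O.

ΣM about O: T·sin58°·7 − 2350·3.6 = 0 → T = 8460/(7·0.848048) = 1425.12 ≈ 1425 lb.
ΣF_x = 0: O_x − T·cos58° = 0 → O_x = 1425.12 × 0.529919 = 755.2 lb.
ΣF_y = 0: O_y + T·sin58° − 2350 = 0 → O_y = 2350 − 1425.12 × 0.848048 = 1141 lb.

T = 1425 lb, O_x = 755.2 lb, O_y = 1141 lb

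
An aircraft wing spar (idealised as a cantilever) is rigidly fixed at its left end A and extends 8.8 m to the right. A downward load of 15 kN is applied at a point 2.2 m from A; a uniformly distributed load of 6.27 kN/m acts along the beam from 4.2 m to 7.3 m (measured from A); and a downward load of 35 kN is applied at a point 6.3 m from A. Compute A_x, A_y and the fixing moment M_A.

A_x = 0, A_y = 69.44 kN, M_A = 365.3 kN·m

Resultant of the distributed load: 6.27 × 3.1 = 19.437 kN at 5.75 m from A.
ΣF_x = 0: A_x = 0.
ΣF_y = 0: A_y − 15 − 6.27·3.1 − 35 = 0 → A_y = 69.44 kN.
ΣM about A: M_A − 15·2.2 − (6.27·3.1)·5.75 − 35·6.3 = 0 → M_A = 365.3 kN·m.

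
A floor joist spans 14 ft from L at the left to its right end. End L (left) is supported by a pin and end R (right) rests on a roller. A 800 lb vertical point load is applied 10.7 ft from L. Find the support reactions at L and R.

ΣM about L: R_y·14 − 800·10.7 = 0 → R_y = 8560/14 = 611.429 ≈ 611.4 lb.
ΣF_y = 0: L_y + 611.429 − 800 = 0 → L_y = 188.6 lb.
ΣF_x = 0: no horizontal applied forces, so L_x = 0.

L_x = 0, L_y = 188.6 lb, R_y = 611.4 lb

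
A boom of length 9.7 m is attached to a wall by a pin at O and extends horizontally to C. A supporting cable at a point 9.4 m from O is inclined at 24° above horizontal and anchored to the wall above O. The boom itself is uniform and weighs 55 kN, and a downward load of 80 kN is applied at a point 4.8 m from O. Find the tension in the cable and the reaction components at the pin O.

T = 170.2 kN, O_x = 155.5 kN, O_y = 65.77 kN

ΣM about O: T·sin24°·9.4 − 55·4.85 − 80·4.8 = 0 → T = 650.75/(9.4·0.406737) = 170.205 ≈ 170.2 kN.
ΣF_x = 0: O_x − T·cos24° = 0 → O_x = 170.205 × 0.913545 = 155.5 kN.
ΣF_y = 0: O_y + T·sin24° − 55 − 80 = 0 → O_y = 135 − 170.205 × 0.406737 = 65.77 kN.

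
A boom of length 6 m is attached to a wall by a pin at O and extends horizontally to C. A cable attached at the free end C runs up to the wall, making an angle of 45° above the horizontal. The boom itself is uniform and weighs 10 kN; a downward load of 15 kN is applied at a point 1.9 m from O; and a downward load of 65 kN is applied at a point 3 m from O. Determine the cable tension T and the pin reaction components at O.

ΣM about O: T·sin45°·6 − 10·3 − 15·1.9 − 65·3 = 0 → T = 253.5/(6·0.707107) = 59.7505 ≈ 59.75 kN.
ΣF_x = 0: O_x − T·cos45° = 0 → O_x = 59.7505 × 0.707107 = 42.25 kN.
ΣF_y = 0: O_y + T·sin45° − 10 − 15 − 65 = 0 → O_y = 90 − 59.7505 × 0.707107 = 47.75 kN.

T = 59.75 kN, O_x = 42.25 kN, O_y = 47.75 kN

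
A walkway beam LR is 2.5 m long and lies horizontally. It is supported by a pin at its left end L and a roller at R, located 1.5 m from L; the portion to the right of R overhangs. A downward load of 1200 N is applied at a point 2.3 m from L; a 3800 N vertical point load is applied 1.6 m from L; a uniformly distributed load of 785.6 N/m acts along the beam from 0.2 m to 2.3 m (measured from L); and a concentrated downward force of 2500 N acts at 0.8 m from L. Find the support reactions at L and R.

Resultant of the distributed load: 785.6 × 2.1 = 1649.76 N at 1.25 m from L.
Taking moments about L: R_y·1.5 − 1200·2.3 − 3800·1.6 − (785.6·2.1)·1.25 − 2500·0.8 = 0 → R_y = 12902.2/1.5 = 8601.47 ≈ 8601 N.
ΣF_y = 0: L_y + 8601.47 − 1200 − 3800 − 785.6·2.1 − 2500 = 0 → L_y = 548.3 N.
ΣF_x = 0: no horizontal applied forces, so L_x = 0.

L_x = 0, L_y = 548.3 N, R_y = 8601 N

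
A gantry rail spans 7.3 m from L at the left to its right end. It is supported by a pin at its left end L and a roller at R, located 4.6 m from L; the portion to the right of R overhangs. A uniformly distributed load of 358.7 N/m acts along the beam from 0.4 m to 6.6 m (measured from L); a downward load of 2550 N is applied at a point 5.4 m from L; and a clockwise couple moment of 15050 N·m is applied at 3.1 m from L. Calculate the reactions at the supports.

Resultant of the distributed load: 358.7 × 6.2 = 2223.94 N at 3.5 m from L.
ΣM about L: R_y·4.6 − (358.7·6.2)·3.5 − 2550·5.4 − 15050 = 0 → R_y = 36603.79/4.6 = 7957.35 ≈ 7957 N.
ΣF_y = 0: L_y + 7957.35 − 358.7·6.2 − 2550 = 0 → L_y = -3183 N.
ΣF_x = 0: no horizontal applied forces, so L_x = 0.

L_x = 0, L_y = -3183 N, R_y = 7957 N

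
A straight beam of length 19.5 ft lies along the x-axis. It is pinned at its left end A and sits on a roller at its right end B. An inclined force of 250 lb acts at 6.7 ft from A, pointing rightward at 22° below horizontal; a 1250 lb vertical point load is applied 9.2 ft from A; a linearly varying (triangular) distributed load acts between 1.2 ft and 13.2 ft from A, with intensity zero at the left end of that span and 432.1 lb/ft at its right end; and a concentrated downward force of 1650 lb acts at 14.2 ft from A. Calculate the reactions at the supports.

Resultant of the triangular load: ½ × 432.1 × 12 = 2592.6 lb, acting at 9.2 ft from A (one-third of the span from the peak).
ΣM about A: B_y·19.5 − 250·sin22°·6.7 − 1250·9.2 − (½·432.1·12)·9.2 − 1650·14.2 = 0 → B_y = 59409.4/19.5 = 3046.64 ≈ 3047 lb.
ΣF_y = 0: A_y + 3046.64 − 250·sin22° − 1250 − ½·432.1·12 − 1650 = 0 → A_y = 2540 lb.
ΣF_x = 0: A_x + 250·cos22° = 0 → A_x = -231.8 lb.

A_x = -231.8 lb, A_y = 2540 lb, B_y = 3047 lb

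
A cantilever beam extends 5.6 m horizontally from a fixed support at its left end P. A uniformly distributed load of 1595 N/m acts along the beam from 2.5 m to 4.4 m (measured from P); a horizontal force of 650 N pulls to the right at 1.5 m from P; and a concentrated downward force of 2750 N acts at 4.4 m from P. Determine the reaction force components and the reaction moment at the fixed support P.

Resultant of the distributed load: 1595 × 1.9 = 3030.5 N at 3.45 m from P.
ΣF_x = 0: P_x + 650 = 0 → P_x = -650.0 N.
ΣF_y = 0: P_y − 1595·1.9 − 2750 = 0 → P_y = 5780 N.
ΣM about P: M_P − (1595·1.9)·3.45 − 2750·4.4 = 0 → M_P = 22560 N·m.

P_x = -650.0 N, P_y = 5780 N, M_P = 22560 N·m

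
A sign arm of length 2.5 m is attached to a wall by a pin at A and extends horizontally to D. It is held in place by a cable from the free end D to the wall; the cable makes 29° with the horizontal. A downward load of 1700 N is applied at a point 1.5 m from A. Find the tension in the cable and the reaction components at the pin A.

T = 2104 N, A_x = 1840 N, A_y = 680.0 N

ΣM about A: T·sin29°·2.5 − 1700·1.5 = 0 → T = 2550/(2.5·0.48481) = 2103.92 ≈ 2104 N.
ΣF_x = 0: A_x − T·cos29° = 0 → A_x = 2103.92 × 0.87462 = 1840 N.
ΣF_y = 0: A_y + T·sin29° − 1700 = 0 → A_y = 1700 − 2103.92 × 0.48481 = 680.0 N.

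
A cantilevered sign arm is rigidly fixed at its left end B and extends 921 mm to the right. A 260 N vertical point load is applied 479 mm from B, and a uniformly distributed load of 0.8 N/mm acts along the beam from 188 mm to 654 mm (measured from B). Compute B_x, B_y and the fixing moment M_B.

Resultant of the distributed load: 0.8 × 466 = 372.8 N at 421 mm from B.
ΣF_x = 0: B_x = 0.
ΣF_y = 0: B_y − 260 − 0.8·466 = 0 → B_y = 632.8 N.
ΣM about B: M_B − 260·479 − (0.8·466)·421 = 0 → M_B = 281500 N·mm.

B_x = 0, B_y = 632.8 N, M_B = 281500 N·mm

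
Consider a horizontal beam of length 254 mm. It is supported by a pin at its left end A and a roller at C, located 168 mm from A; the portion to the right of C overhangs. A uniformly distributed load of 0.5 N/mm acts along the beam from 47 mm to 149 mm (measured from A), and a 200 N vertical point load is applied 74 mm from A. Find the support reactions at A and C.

Resultant of the distributed load: 0.5 × 102 = 51 N at 98 mm from A.
Taking moments about A: C_y·168 − (0.5·102)·98 − 200·74 = 0 → C_y = 19798/168 = 117.845 ≈ 117.8 N.
ΣF_y = 0: A_y + 117.845 − 0.5·102 − 200 = 0 → A_y = 133.2 N.
ΣF_x = 0: no horizontal applied forces, so A_x = 0.

A_x = 0, A_y = 133.2 N, C_y = 117.8 N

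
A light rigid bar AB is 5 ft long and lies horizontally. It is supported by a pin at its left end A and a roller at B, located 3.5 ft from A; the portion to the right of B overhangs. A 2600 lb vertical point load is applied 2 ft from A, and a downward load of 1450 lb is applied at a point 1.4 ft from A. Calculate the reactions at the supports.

Moments about A: B_y·3.5 − 2600·2 − 1450·1.4 = 0 → B_y = 7230/3.5 = 2065.71 ≈ 2066 lb.
ΣF_y = 0: A_y + 2065.71 − 2600 − 1450 = 0 → A_y = 1984 lb.
ΣF_x = 0: no horizontal applied forces, so A_x = 0.

A_x = 0, A_y = 1984 lb, B_y = 2066 lb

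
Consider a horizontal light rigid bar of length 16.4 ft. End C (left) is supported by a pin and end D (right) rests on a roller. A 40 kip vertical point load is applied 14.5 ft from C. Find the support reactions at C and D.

C_x = 0, C_y = 4.634 kip, D_y = 35.37 kip

Moments about C: D_y·16.4 − 40·14.5 = 0 → D_y = 580/16.4 = 35.3659 ≈ 35.37 kip.
ΣF_y = 0: C_y + 35.3659 − 40 = 0 → C_y = 4.634 kip.
ΣF_x = 0: no horizontal applied forces, so C_x = 0.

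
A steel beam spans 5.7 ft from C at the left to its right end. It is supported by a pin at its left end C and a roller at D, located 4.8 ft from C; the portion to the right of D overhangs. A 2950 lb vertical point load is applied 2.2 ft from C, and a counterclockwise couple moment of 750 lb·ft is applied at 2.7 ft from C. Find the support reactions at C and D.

ΣM about C: D_y·4.8 − 2950·2.2 + 750 = 0 → D_y = 5740/4.8 = 1195.83 ≈ 1196 lb.
ΣF_y = 0: C_y + 1195.83 − 2950 = 0 → C_y = 1754 lb.
ΣF_x = 0: no horizontal applied forces, so C_x = 0.

C_x = 0, C_y = 1754 lb, D_y = 1196 lb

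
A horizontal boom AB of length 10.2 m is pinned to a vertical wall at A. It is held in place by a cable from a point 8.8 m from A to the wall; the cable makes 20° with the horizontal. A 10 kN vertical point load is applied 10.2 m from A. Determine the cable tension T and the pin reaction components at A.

ΣM about A: T·sin20°·8.8 − 10·10.2 = 0 → T = 102/(8.8·0.34202) = 33.8896 ≈ 33.89 kN.
ΣF_x = 0: A_x − T·cos20° = 0 → A_x = 33.8896 × 0.939693 = 31.85 kN.
ΣF_y = 0: A_y + T·sin20° − 10 = 0 → A_y = 10 − 33.8896 × 0.34202 = -1.591 kN.

T = 33.89 kN, A_x = 31.85 kN, A_y = -1.591 kN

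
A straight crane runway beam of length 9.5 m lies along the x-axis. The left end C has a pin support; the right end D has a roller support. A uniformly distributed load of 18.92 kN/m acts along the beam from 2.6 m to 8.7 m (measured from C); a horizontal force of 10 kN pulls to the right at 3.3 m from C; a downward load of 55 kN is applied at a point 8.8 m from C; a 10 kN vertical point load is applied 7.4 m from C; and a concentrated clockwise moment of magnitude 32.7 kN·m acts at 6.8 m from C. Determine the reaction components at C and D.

Resultant of the distributed load: 18.92 × 6.1 = 115.412 kN at 5.65 m from C.
Taking moments about C: D_y·9.5 − (18.92·6.1)·5.65 − 55·8.8 − 10·7.4 − 32.7 = 0 → D_y = 1242.7778/9.5 = 130.819 ≈ 130.8 kN.
ΣF_y = 0: C_y + 130.819 − 18.92·6.1 − 55 − 10 = 0 → C_y = 49.59 kN.
ΣF_x = 0: C_x + 10 = 0 → C_x = -10.00 kN.

C_x = -10.00 kN, C_y = 49.59 kN, D_y = 130.8 kN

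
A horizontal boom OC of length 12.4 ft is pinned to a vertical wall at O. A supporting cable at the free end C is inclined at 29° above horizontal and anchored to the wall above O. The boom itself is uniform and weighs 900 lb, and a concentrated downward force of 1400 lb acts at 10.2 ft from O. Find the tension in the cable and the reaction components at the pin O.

ΣM about O: T·sin29°·12.4 − 900·6.2 − 1400·10.2 = 0 → T = 19860/(12.4·0.48481) = 3303.59 ≈ 3304 lb.
ΣF_x = 0: O_x − T·cos29° = 0 → O_x = 3303.59 × 0.87462 = 2889 lb.
ΣF_y = 0: O_y + T·sin29° − 900 − 1400 = 0 → O_y = 2300 − 3303.59 × 0.48481 = 698.4 lb.

T = 3304 lb, O_x = 2889 lb, O_y = 698.4 lb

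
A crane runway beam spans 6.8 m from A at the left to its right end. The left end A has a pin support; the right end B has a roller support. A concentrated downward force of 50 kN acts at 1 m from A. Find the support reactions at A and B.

ΣM about A: B_y·6.8 − 50·1 = 0 → B_y = 50/6.8 = 7.35294 ≈ 7.353 kN.
ΣF_y = 0: A_y + 7.35294 − 50 = 0 → A_y = 42.65 kN.
ΣF_x = 0: no horizontal applied forces, so A_x = 0.

A_x = 0, A_y = 42.65 kN, B_y = 7.353 kN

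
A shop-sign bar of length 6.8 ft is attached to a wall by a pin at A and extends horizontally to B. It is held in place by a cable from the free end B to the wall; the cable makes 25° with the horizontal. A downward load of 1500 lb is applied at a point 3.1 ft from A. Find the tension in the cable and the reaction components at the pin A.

ΣM about A: T·sin25°·6.8 − 1500·3.1 = 0 → T = 4650/(6.8·0.422618) = 1618.07 ≈ 1618 lb.
ΣF_x = 0: A_x − T·cos25° = 0 → A_x = 1618.07 × 0.906308 = 1466 lb.
ΣF_y = 0: A_y + T·sin25° − 1500 = 0 → A_y = 1500 − 1618.07 × 0.422618 = 816.2 lb.

T = 1618 lb, A_x = 1466 lb, A_y = 816.2 lb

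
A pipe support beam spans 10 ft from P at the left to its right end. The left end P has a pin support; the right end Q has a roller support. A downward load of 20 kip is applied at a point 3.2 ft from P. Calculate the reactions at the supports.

P_x = 0, P_y = 13.60 kip, Q_y = 6.400 kip

Moments about P: Q_y·10 − 20·3.2 = 0 → Q_y = 64/10 = 6.400 kip.
ΣF_y = 0: P_y + 6.4 − 20 = 0 → P_y = 13.60 kip.
ΣF_x = 0: no horizontal applied forces, so P_x = 0.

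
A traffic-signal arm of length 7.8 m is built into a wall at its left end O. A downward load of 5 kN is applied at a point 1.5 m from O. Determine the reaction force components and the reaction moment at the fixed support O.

ΣF_x = 0: O_x = 0.
ΣF_y = 0: O_y − 5 = 0 → O_y = 5.000 kN.
ΣM about O: M_O − 5·1.5 = 0 → M_O = 7.500 kN·m.

O_x = 0, O_y = 5.000 kN, M_O = 7.500 kN·m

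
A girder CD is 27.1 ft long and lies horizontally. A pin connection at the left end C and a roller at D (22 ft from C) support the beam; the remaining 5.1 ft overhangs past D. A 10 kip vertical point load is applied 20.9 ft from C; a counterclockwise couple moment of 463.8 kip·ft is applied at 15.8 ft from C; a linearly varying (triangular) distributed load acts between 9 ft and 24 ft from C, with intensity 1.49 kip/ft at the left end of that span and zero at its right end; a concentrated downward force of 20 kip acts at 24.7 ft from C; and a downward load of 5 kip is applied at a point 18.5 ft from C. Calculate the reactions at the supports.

C_x = 0, C_y = 23.99 kip, D_y = 22.19 kip

Resultant of the triangular load: ½ × 1.49 × 15 = 11.175 kip, acting at 14 ft from C (one-third of the span from the peak).
ΣM about C: D_y·22 − 10·20.9 + 463.8 − (½·1.49·15)·14 − 20·24.7 − 5·18.5 = 0 → D_y = 488.15/22 = 22.1886 ≈ 22.19 kip.
ΣF_y = 0: C_y + 22.1886 − 10 − ½·1.49·15 − 20 − 5 = 0 → C_y = 23.99 kip.
ΣF_x = 0: no horizontal applied forces, so C_x = 0.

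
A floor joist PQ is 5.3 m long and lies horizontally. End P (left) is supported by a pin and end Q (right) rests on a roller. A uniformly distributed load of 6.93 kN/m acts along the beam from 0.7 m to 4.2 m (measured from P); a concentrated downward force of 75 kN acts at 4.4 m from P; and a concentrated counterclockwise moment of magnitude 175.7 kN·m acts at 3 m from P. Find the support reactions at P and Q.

P_x = 0, P_y = 58.93 kN, Q_y = 40.33 kN

Resultant of the distributed load: 6.93 × 3.5 = 24.255 kN at 2.45 m from P.
Moments about P: Q_y·5.3 − (6.93·3.5)·2.45 − 75·4.4 + 175.7 = 0 → Q_y = 213.72475/5.3 = 40.3254 ≈ 40.33 kN.
ΣF_y = 0: P_y + 40.3254 − 6.93·3.5 − 75 = 0 → P_y = 58.93 kN.
ΣF_x = 0: no horizontal applied forces, so P_x = 0.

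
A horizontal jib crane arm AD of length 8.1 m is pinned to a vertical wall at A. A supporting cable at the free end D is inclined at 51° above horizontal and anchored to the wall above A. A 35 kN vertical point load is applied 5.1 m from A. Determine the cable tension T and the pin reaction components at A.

T = 28.36 kN, A_x = 17.85 kN, A_y = 12.96 kN

ΣM about A: T·sin51°·8.1 − 35·5.1 = 0 → T = 178.5/(8.1·0.777146) = 28.3564 ≈ 28.36 kN.
ΣF_x = 0: A_x − T·cos51° = 0 → A_x = 28.3564 × 0.62932 = 17.85 kN.
ΣF_y = 0: A_y + T·sin51° − 35 = 0 → A_y = 35 − 28.3564 × 0.777146 = 12.96 kN.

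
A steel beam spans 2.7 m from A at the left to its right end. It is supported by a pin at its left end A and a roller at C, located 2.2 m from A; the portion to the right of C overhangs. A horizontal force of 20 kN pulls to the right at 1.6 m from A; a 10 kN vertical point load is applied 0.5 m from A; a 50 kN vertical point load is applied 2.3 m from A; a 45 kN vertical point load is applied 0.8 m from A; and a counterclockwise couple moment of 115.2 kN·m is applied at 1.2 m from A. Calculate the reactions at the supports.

Taking moments about A: C_y·2.2 − 10·0.5 − 50·2.3 − 45·0.8 + 115.2 = 0 → C_y = 40.8/2.2 = 18.5455 ≈ 18.55 kN.
ΣF_y = 0: A_y + 18.5455 − 10 − 50 − 45 = 0 → A_y = 86.45 kN.
ΣF_x = 0: A_x + 20 = 0 → A_x = -20.00 kN.

A_x = -20.00 kN, A_y = 86.45 kN, C_y = 18.55 kN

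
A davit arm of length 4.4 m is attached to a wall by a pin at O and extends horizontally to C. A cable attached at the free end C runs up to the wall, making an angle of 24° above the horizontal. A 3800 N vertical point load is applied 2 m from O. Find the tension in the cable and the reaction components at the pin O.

T = 4247 N, O_x = 3880 N, O_y = 2073 N

ΣM about O: T·sin24°·4.4 − 3800·2 = 0 → T = 7600/(4.4·0.406737) = 4246.66 ≈ 4247 N.
ΣF_x = 0: O_x − T·cos24° = 0 → O_x = 4246.66 × 0.913545 = 3880 N.
ΣF_y = 0: O_y + T·sin24° − 3800 = 0 → O_y = 3800 − 4246.66 × 0.406737 = 2073 N.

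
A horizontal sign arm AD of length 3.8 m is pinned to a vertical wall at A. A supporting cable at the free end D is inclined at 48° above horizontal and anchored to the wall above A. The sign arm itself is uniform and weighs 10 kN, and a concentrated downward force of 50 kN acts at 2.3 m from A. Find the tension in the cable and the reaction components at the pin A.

T = 47.45 kN, A_x = 31.75 kN, A_y = 24.74 kN

ΣM about A: T·sin48°·3.8 − 10·1.9 − 50·2.3 = 0 → T = 134/(3.8·0.743145) = 47.4512 ≈ 47.45 kN.
ΣF_x = 0: A_x − T·cos48° = 0 → A_x = 47.4512 × 0.669131 = 31.75 kN.
ΣF_y = 0: A_y + T·sin48° − 10 − 50 = 0 → A_y = 60 − 47.4512 × 0.743145 = 24.74 kN.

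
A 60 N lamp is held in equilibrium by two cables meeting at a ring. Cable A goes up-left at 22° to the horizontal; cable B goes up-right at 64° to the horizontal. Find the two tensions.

ΣF_x = 0: −T_A·cos22° + T_B·cos64° = 0 → T_B = 2.11507·T_A.
ΣF_y = 0: T_A·sin22° + T_B·sin64° = 60.
Substitute: T_A·(0.374607 + 2.11507·0.898794) = 60 → T_A = 26.3664 ≈ 26.37 N.
Then T_B = 2.11507 × 26.3664 = 55.77 N.

T_A = 26.37 N, T_B = 55.77 N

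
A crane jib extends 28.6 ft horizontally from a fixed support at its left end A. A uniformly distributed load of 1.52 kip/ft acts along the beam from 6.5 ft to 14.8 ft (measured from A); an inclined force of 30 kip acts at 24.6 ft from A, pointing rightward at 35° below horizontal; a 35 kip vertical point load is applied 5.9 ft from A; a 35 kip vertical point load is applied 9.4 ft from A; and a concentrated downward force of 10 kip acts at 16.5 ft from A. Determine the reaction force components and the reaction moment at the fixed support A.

A_x = -24.57 kip, A_y = 109.8 kip, M_A = 1258 kip·ft

Resultant of the distributed load: 1.52 × 8.3 = 12.616 kip at 10.65 ft from A.
ΣF_x = 0: A_x + 30·cos35° = 0 → A_x = -24.57 kip.
ΣF_y = 0: A_y − 1.52·8.3 − 30·sin35° − 35 − 35 − 10 = 0 → A_y = 109.8 kip.
ΣM about A: M_A − (1.52·8.3)·10.65 − 30·sin35°·24.6 − 35·5.9 − 35·9.4 − 10·16.5 = 0 → M_A = 1258 kip·ft.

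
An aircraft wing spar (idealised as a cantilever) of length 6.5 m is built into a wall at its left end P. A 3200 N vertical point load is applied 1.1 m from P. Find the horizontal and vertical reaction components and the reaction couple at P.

ΣF_x = 0: P_x = 0.
ΣF_y = 0: P_y − 3200 = 0 → P_y = 3200 N.
ΣM about P: M_P − 3200·1.1 = 0 → M_P = 3520 N·m.

P_x = 0, P_y = 3200 N, M_P = 3520 N·m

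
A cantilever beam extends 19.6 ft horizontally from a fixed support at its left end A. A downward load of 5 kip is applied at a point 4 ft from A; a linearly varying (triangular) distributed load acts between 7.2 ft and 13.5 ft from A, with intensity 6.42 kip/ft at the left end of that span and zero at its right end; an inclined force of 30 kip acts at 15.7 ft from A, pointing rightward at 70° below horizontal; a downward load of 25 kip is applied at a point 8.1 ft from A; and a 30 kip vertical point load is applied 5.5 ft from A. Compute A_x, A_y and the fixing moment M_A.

Resultant of the triangular load: ½ × 6.42 × 6.3 = 20.223 kip, acting at 9.3 ft from A (one-third of the span from the peak).
ΣF_x = 0: A_x + 30·cos70° = 0 → A_x = -10.26 kip.
ΣF_y = 0: A_y − 5 − ½·6.42·6.3 − 30·sin70° − 25 − 30 = 0 → A_y = 108.4 kip.
ΣM about A: M_A − 5·4 − (½·6.42·6.3)·9.3 − 30·sin70°·15.7 − 25·8.1 − 30·5.5 = 0 → M_A = 1018 kip·ft.

A_x = -10.26 kip, A_y = 108.4 kip, M_A = 1018 kip·ft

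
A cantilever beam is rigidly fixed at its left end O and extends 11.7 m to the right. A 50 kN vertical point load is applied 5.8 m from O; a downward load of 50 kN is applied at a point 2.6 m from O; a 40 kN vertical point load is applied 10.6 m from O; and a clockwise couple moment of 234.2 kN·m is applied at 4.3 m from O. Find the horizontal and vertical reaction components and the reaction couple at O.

ΣF_x = 0: O_x = 0.
ΣF_y = 0: O_y − 50 − 50 − 40 = 0 → O_y = 140.0 kN.
ΣM about O: M_O − 50·5.8 − 50·2.6 − 40·10.6 − 234.2 = 0 → M_O = 1078 kN·m.

O_x = 0, O_y = 140.0 kN, M_O = 1078 kN·m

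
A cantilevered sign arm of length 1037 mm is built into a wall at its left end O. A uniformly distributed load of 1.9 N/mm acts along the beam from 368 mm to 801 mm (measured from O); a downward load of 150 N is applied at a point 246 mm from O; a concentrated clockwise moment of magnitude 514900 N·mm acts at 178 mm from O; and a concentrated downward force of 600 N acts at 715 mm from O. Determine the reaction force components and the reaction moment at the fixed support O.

O_x = 0, O_y = 1573 N, M_O = 1462000 N·mm

Resultant of the distributed load: 1.9 × 433 = 822.7 N at 584.5 mm from O.
ΣF_x = 0: O_x = 0.
ΣF_y = 0: O_y − 1.9·433 − 150 − 600 = 0 → O_y = 1573 N.
ΣM about O: M_O − (1.9·433)·584.5 − 150·246 − 514900 − 600·715 = 0 → M_O = 1462000 N·mm.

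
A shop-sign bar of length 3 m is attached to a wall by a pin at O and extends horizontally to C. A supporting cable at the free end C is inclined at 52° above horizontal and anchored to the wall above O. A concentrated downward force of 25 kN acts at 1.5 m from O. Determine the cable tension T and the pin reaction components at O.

T = 15.86 kN, O_x = 9.766 kN, O_y = 12.50 kN

ΣM about O: T·sin52°·3 − 25·1.5 = 0 → T = 37.5/(3·0.788011) = 15.8627 ≈ 15.86 kN.
ΣF_x = 0: O_x − T·cos52° = 0 → O_x = 15.8627 × 0.615661 = 9.766 kN.
ΣF_y = 0: O_y + T·sin52° − 25 = 0 → O_y = 25 − 15.8627 × 0.788011 = 12.50 kN.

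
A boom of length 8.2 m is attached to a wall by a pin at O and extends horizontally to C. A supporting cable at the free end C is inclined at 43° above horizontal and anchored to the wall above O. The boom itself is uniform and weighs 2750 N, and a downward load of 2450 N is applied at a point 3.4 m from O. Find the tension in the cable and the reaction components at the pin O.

ΣM about O: T·sin43°·8.2 − 2750·4.1 − 2450·3.4 = 0 → T = 19605/(8.2·0.681998) = 3505.66 ≈ 3506 N.
ΣF_x = 0: O_x − T·cos43° = 0 → O_x = 3505.66 × 0.731354 = 2564 N.
ΣF_y = 0: O_y + T·sin43° − 2750 − 2450 = 0 → O_y = 5200 − 3505.66 × 0.681998 = 2809 N.

T = 3506 N, O_x = 2564 N, O_y = 2809 N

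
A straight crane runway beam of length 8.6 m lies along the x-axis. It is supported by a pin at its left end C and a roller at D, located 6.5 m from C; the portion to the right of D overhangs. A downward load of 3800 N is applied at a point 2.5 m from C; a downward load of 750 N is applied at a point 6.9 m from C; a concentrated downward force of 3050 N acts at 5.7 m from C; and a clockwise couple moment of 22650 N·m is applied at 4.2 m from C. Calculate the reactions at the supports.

Moments about C: D_y·6.5 − 3800·2.5 − 750·6.9 − 3050·5.7 − 22650 = 0 → D_y = 54710/6.5 = 8416.92 ≈ 8417 N.
ΣF_y = 0: C_y + 8416.92 − 3800 − 750 − 3050 = 0 → C_y = -816.9 N.
ΣF_x = 0: no horizontal applied forces, so C_x = 0.

C_x = 0, C_y = -816.9 N, D_y = 8417 N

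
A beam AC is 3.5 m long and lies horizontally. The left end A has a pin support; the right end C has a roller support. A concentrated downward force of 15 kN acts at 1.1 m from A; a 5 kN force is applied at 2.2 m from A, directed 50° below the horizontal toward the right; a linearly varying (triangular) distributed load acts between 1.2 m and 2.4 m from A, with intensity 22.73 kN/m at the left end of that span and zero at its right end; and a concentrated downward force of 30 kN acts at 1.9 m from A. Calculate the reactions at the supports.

Resultant of the triangular load: ½ × 22.73 × 1.2 = 13.638 kN, acting at 1.6 m from A (one-third of the span from the peak).
ΣM about A: C_y·3.5 − 15·1.1 − 5·sin50°·2.2 − (½·22.73·1.2)·1.6 − 30·1.9 = 0 → C_y = 103.747/3.5 = 29.642 ≈ 29.64 kN.
ΣF_y = 0: A_y + 29.642 − 15 − 5·sin50° − ½·22.73·1.2 − 30 = 0 → A_y = 32.83 kN.
ΣF_x = 0: A_x + 5·cos50° = 0 → A_x = -3.214 kN.

A_x = -3.214 kN, A_y = 32.83 kN, C_y = 29.64 kN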